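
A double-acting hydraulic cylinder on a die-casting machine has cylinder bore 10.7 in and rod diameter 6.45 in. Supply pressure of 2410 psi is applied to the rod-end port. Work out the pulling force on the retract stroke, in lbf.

F ≈ 1.38e5 lbf

Rod-side annular area A_ann = π/4 × (10.7² − 6.45²) = 57.25 in^2
On retraction the pressure acts on the annular area (bore minus rod).
F = P × A_ann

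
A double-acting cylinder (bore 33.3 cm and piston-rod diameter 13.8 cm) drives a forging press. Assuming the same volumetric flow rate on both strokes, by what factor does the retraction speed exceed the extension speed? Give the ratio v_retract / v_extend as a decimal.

v_ret/v_ext ≈ 1.21

Cap-side area A_cap = π/4 × (33.3 cm)² = 870.9 cm^2
Rod-side annular area A_ann = π/4 × (33.3² − 13.8²) = 721.3 cm^2
For equal Q, v ∝ 1/A, so v_ret/v_ext = A_cap/A_ann.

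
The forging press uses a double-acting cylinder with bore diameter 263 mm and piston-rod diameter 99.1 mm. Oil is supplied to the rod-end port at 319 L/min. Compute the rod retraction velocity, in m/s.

Rod-side annular area A_ann = π/4 × (263² − 99.1²) = 46610 mm^2
Flow into the rod-end port fills the annular volume.
v = Q / A

v ≈ 0.114 m/s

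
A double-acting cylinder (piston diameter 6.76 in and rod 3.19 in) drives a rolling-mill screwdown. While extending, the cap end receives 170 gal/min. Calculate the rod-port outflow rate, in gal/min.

Q_out ≈ 132 gal/min

Cap-side area A_cap = π/4 × (6.76 in)² = 35.89 in^2
Rod-side annular area A_ann = π/4 × (6.76² − 3.19²) = 27.90 in^2
Piston speed v = Q_in/A_cap; rod-end outflow Q_out = v × A_ann = Q_in × A_ann/A_cap.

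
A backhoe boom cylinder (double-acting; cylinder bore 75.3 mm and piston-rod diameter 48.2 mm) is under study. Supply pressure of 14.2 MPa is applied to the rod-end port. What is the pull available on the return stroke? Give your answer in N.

F ≈ 37300 N

Rod-side annular area A_ann = π/4 × (75.3² − 48.2²) = 2629 mm^2
On retraction the pressure acts on the annular area (bore minus rod).
F = P × A_ann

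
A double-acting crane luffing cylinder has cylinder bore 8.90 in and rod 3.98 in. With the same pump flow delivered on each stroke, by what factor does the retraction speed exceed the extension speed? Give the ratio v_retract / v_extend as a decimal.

v_ret/v_ext ≈ 1.25

Cap-side area A_cap = π/4 × (8.90 in)² = 62.21 in^2
Rod-side annular area A_ann = π/4 × (8.90² − 3.98²) = 49.77 in^2
For equal Q, v ∝ 1/A, so v_ret/v_ext = A_cap/A_ann.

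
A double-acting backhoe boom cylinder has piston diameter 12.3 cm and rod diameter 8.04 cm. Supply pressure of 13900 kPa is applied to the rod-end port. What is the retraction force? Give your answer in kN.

Rod-side annular area A_ann = π/4 × (12.3² − 8.04²) = 68.05 cm^2
On retraction the pressure acts on the annular area (bore minus rod).
F = P × A_ann

F ≈ 94.6 kN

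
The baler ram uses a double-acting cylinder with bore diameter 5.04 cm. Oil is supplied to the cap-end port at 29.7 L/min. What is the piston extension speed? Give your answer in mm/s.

v ≈ 248 mm/s

Cap-side area A_cap = π/4 × (5.04 cm)² = 19.95 cm^2
v = Q / A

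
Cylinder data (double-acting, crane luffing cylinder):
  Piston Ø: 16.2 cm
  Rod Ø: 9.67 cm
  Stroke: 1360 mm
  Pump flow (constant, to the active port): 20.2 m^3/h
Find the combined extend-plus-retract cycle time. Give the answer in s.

Cap-side area A_cap = π/4 × (16.2 cm)² = 206.1 cm^2
Rod-side annular area A_ann = π/4 × (16.2² − 9.67²) = 132.7 cm^2
t_ext = A_cap·L/Q = 4.996 s
t_ret = A_ann·L/Q = 3.216 s
t_cycle = t_ext + t_ret

t ≈ 8.21 s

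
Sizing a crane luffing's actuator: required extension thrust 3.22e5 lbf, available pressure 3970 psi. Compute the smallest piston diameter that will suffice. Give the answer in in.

D ≈ 10.2 in

Extension force acts on the full piston face: F = P × (π/4)D².
D = √(4F / (πP)) = √(4 × 3.22e5 lbf / (π × 3970 psi))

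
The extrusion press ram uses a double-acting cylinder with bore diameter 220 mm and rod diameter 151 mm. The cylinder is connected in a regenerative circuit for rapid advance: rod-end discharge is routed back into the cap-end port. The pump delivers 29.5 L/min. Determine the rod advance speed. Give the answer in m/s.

In regeneration the rod-end outflow joins the pump flow into the cap end, so the net volume the pump must supply per unit advance equals the rod cross-section area.
Rod cross-section A_rod = π/4 × (151 mm)² = 17910 mm^2
v = Q_pump / A_rod

v ≈ 0.0275 m/s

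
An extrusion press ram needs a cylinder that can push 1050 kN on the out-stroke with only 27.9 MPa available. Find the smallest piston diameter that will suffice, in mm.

D ≈ 219 mm

Extension force acts on the full piston face: F = P × (π/4)D².
D = √(4F / (πP)) = √(4 × 1050 kN / (π × 27.9 MPa))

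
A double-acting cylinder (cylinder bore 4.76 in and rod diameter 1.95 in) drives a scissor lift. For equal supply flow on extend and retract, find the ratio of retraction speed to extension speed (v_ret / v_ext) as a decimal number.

Cap-side area A_cap = π/4 × (4.76 in)² = 17.80 in^2
Rod-side annular area A_ann = π/4 × (4.76² − 1.95²) = 14.81 in^2
For equal Q, v ∝ 1/A, so v_ret/v_ext = A_cap/A_ann.

v_ret/v_ext ≈ 1.20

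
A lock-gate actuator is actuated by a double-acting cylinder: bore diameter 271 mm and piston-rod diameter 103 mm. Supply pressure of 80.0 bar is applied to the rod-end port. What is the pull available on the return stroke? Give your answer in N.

Rod-side annular area A_ann = π/4 × (271² − 103²) = 49350 mm^2
On retraction the pressure acts on the annular area (bore minus rod).
F = P × A_ann

F ≈ 3.95e5 N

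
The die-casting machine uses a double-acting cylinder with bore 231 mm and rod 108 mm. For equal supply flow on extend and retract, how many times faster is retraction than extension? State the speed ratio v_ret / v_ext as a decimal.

v_ret/v_ext ≈ 1.28

Cap-side area A_cap = π/4 × (231 mm)² = 41910 mm^2
Rod-side annular area A_ann = π/4 × (231² − 108²) = 32750 mm^2
For equal Q, v ∝ 1/A, so v_ret/v_ext = A_cap/A_ann.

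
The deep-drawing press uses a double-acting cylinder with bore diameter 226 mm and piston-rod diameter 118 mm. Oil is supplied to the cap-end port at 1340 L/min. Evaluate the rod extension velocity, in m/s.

v ≈ 0.557 m/s

Cap-side area A_cap = π/4 × (226 mm)² = 40110 mm^2
v = Q / A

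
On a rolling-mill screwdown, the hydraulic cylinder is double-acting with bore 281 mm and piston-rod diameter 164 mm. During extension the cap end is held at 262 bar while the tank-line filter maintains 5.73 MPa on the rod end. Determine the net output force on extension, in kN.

F ≈ 1390 kN

Cap-side area A_cap = π/4 × (281 mm)² = 62020 mm^2
Rod-side annular area A_ann = π/4 × (281² − 164²) = 40890 mm^2
Net thrust = P_cap·A_cap − P_rod·A_ann = 1625 kN − 234.3 kN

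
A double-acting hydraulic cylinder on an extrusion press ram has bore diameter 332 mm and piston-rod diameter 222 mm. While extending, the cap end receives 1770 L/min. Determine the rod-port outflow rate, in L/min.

Cap-side area A_cap = π/4 × (332 mm)² = 86570 mm^2
Rod-side annular area A_ann = π/4 × (332² − 222²) = 47860 mm^2
Piston speed v = Q_in/A_cap; rod-end outflow Q_out = v × A_ann = Q_in × A_ann/A_cap.

Q_out ≈ 979 L/min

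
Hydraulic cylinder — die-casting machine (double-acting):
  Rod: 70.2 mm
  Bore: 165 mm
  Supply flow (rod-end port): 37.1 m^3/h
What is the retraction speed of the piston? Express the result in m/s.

v ≈ 0.588 m/s

Rod-side annular area A_ann = π/4 × (165² − 70.2²) = 17510 mm^2
Flow into the rod-end port fills the annular volume.
v = Q / A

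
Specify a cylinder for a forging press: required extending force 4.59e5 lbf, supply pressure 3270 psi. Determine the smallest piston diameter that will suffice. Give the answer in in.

Extension force acts on the full piston face: F = P × (π/4)D².
D = √(4F / (πP)) = √(4 × 4.59e5 lbf / (π × 3270 psi))

D ≈ 13.4 in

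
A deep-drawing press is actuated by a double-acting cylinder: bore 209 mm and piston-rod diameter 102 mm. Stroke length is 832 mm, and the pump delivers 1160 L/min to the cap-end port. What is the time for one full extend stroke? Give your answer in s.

t ≈ 1.48 s

Cap-side area A_cap = π/4 × (209 mm)² = 34310 mm^2
Swept volume V = A × L; t = V / Q = A·L / Q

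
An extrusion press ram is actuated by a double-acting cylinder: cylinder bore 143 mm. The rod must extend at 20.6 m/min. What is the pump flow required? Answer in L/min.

Cap-side area A_cap = π/4 × (143 mm)² = 16060 mm^2
Q = A × v

Q ≈ 331 L/min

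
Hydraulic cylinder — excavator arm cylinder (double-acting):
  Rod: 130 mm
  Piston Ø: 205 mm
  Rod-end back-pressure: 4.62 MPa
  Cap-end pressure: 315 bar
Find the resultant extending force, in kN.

Cap-side area A_cap = π/4 × (205 mm)² = 33010 mm^2
Rod-side annular area A_ann = π/4 × (205² − 130²) = 19730 mm^2
Net thrust = P_cap·A_cap − P_rod·A_ann = 1040 kN − 91.17 kN

F ≈ 949 kN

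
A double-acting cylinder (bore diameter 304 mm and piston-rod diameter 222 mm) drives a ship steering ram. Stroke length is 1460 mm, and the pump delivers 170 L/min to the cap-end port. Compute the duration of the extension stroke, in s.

t ≈ 37.4 s

Cap-side area A_cap = π/4 × (304 mm)² = 72580 mm^2
Swept volume V = A × L; t = V / Q = A·L / Q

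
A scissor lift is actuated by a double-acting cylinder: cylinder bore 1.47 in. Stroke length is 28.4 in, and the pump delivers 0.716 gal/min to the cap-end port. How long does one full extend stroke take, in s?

t ≈ 17.5 s

Cap-side area A_cap = π/4 × (1.47 in)² = 1.697 in^2
Swept volume V = A × L; t = V / Q = A·L / Q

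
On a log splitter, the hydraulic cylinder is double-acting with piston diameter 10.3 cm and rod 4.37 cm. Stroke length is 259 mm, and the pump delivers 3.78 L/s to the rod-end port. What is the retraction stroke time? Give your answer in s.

Rod-side annular area A_ann = π/4 × (10.3² − 4.37²) = 68.32 cm^2
Swept volume V = A × L; t = V / Q = A·L / Q

t ≈ 0.468 s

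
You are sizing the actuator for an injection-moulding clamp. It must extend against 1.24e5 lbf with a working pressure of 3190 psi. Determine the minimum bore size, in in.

D ≈ 7.04 in

Extension force acts on the full piston face: F = P × (π/4)D².
D = √(4F / (πP)) = √(4 × 1.24e5 lbf / (π × 3190 psi))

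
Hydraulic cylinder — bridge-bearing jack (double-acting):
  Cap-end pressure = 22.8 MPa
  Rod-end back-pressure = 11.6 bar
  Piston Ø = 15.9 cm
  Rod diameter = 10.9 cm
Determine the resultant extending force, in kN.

Cap-side area A_cap = π/4 × (15.9 cm)² = 198.6 cm^2
Rod-side annular area A_ann = π/4 × (15.9² − 10.9²) = 105.2 cm^2
Net thrust = P_cap·A_cap − P_rod·A_ann = 452.7 kN − 12.21 kN

F ≈ 441 kN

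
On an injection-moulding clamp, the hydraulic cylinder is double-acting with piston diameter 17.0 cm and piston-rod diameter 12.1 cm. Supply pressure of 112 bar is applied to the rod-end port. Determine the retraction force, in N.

Rod-side annular area A_ann = π/4 × (17.0² − 12.1²) = 112.0 cm^2
On retraction the pressure acts on the annular area (bore minus rod).
F = P × A_ann

F ≈ 1.25e5 N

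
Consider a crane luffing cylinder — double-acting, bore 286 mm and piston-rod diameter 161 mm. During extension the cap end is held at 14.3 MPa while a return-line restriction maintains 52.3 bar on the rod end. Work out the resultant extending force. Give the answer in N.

F ≈ 6.89e5 N

Cap-side area A_cap = π/4 × (286 mm)² = 64240 mm^2
Rod-side annular area A_ann = π/4 × (286² − 161²) = 43880 mm^2
Net thrust = P_cap·A_cap − P_rod·A_ann = 9.187e5 N − 2.295e5 N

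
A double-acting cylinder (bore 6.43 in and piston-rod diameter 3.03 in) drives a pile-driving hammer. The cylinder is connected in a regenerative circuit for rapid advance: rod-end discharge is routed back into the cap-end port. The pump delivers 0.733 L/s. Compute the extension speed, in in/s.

v ≈ 6.20 in/s

In regeneration the rod-end outflow joins the pump flow into the cap end, so the net volume the pump must supply per unit advance equals the rod cross-section area.
Rod cross-section A_rod = π/4 × (3.03 in)² = 7.211 in^2
v = Q_pump / A_rod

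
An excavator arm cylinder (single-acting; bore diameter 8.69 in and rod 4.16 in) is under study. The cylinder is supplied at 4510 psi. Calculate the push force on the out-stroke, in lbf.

F ≈ 2.67e5 lbf

Cap-side area A_cap = π/4 × (8.69 in)² = 59.31 in^2
F = P × A_cap = 4510 psi × A_cap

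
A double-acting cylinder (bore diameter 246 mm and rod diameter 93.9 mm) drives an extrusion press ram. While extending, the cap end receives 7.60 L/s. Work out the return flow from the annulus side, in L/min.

Cap-side area A_cap = π/4 × (246 mm)² = 47530 mm^2
Rod-side annular area A_ann = π/4 × (246² − 93.9²) = 40600 mm^2
Piston speed v = Q_in/A_cap; rod-end outflow Q_out = v × A_ann = Q_in × A_ann/A_cap.

Q_out ≈ 390 L/min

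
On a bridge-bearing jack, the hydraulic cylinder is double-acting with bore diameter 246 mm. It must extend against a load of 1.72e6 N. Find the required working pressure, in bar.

Cap-side area A_cap = π/4 × (246 mm)² = 47530 mm^2
P = F / A = 1.72e6 N / A

P ≈ 362 bar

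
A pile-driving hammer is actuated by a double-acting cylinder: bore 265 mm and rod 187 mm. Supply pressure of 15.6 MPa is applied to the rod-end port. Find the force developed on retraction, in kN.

Rod-side annular area A_ann = π/4 × (265² − 187²) = 27690 mm^2
On retraction the pressure acts on the annular area (bore minus rod).
F = P × A_ann

F ≈ 432 kN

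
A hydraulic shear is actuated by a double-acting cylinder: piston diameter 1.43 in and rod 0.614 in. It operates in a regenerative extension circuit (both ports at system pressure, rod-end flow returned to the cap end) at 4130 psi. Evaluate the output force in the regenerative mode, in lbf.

With equal pressure on both faces, forces on the annular region cancel; the net push is pressure × rod cross-section.
Rod cross-section A_rod = π/4 × (0.614 in)² = 0.2961 in^2
F = P × A_rod

F ≈ 1220 lbf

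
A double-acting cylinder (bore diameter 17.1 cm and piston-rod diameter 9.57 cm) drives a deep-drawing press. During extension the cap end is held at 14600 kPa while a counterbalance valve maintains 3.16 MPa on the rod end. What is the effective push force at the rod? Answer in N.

F ≈ 2.85e5 N

Cap-side area A_cap = π/4 × (17.1 cm)² = 229.7 cm^2
Rod-side annular area A_ann = π/4 × (17.1² − 9.57²) = 157.7 cm^2
Net thrust = P_cap·A_cap − P_rod·A_ann = 3.353e5 N − 49840 N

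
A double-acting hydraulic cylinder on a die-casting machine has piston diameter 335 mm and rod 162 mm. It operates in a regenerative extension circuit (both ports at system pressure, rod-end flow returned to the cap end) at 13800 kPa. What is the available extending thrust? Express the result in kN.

With equal pressure on both faces, forces on the annular region cancel; the net push is pressure × rod cross-section.
Rod cross-section A_rod = π/4 × (162 mm)² = 20610 mm^2
F = P × A_rod

F ≈ 284 kN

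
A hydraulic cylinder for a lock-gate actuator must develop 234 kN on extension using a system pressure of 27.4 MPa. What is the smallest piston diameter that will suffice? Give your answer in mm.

D ≈ 104 mm

Extension force acts on the full piston face: F = P × (π/4)D².
D = √(4F / (πP)) = √(4 × 234 kN / (π × 27.4 MPa))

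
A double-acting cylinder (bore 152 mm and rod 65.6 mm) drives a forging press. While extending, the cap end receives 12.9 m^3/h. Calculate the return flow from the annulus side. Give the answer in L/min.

Q_out ≈ 175 L/min

Cap-side area A_cap = π/4 × (152 mm)² = 18150 mm^2
Rod-side annular area A_ann = π/4 × (152² − 65.6²) = 14770 mm^2
Piston speed v = Q_in/A_cap; rod-end outflow Q_out = v × A_ann = Q_in × A_ann/A_cap.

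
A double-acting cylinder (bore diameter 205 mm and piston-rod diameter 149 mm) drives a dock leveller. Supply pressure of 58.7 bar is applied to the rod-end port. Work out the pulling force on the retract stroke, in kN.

Rod-side annular area A_ann = π/4 × (205² − 149²) = 15570 mm^2
On retraction the pressure acts on the annular area (bore minus rod).
F = P × A_ann

F ≈ 91.4 kN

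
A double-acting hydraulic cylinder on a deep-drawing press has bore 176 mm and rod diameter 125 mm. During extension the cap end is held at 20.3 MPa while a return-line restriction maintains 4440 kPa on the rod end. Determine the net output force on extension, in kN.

Cap-side area A_cap = π/4 × (176 mm)² = 24330 mm^2
Rod-side annular area A_ann = π/4 × (176² − 125²) = 12060 mm^2
Net thrust = P_cap·A_cap − P_rod·A_ann = 493.9 kN − 53.53 kN

F ≈ 440 kN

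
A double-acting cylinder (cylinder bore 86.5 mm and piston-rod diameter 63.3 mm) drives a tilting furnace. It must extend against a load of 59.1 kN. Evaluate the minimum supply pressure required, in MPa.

Cap-side area A_cap = π/4 × (86.5 mm)² = 5877 mm^2
P = F / A = 59.1 kN / A

P ≈ 10.1 MPa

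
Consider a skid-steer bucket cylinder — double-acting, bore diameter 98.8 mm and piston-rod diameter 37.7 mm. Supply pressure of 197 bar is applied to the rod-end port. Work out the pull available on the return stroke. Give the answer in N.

Rod-side annular area A_ann = π/4 × (98.8² − 37.7²) = 6550 mm^2
On retraction the pressure acts on the annular area (bore minus rod).
F = P × A_ann

F ≈ 1.29e5 N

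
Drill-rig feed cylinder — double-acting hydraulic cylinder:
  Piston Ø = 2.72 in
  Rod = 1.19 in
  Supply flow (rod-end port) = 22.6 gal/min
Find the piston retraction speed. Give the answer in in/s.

v ≈ 18.5 in/s

Rod-side annular area A_ann = π/4 × (2.72² − 1.19²) = 4.698 in^2
Flow into the rod-end port fills the annular volume.
v = Q / A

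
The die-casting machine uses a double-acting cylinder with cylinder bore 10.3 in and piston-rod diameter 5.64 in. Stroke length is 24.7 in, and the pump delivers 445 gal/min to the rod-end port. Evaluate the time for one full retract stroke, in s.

Rod-side annular area A_ann = π/4 × (10.3² − 5.64²) = 58.34 in^2
Swept volume V = A × L; t = V / Q = A·L / Q

t ≈ 0.841 s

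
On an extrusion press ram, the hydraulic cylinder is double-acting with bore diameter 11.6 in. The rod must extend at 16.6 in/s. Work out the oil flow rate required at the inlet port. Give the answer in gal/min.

Cap-side area A_cap = π/4 × (11.6 in)² = 105.7 in^2
Q = A × v

Q ≈ 456 gal/min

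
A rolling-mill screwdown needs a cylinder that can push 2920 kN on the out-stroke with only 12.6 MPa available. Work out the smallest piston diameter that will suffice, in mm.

D ≈ 543 mm

Extension force acts on the full piston face: F = P × (π/4)D².
D = √(4F / (πP)) = √(4 × 2920 kN / (π × 12.6 MPa))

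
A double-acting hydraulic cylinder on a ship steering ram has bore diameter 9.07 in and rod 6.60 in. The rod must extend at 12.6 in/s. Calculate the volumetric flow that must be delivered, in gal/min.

Q ≈ 211 gal/min

Cap-side area A_cap = π/4 × (9.07 in)² = 64.61 in^2
Q = A × v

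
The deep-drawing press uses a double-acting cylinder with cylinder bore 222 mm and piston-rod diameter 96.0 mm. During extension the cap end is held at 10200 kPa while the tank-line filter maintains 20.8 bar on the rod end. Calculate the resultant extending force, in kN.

F ≈ 329 kN

Cap-side area A_cap = π/4 × (222 mm)² = 38710 mm^2
Rod-side annular area A_ann = π/4 × (222² − 96.0²) = 31470 mm^2
Net thrust = P_cap·A_cap − P_rod·A_ann = 394.8 kN − 65.46 kN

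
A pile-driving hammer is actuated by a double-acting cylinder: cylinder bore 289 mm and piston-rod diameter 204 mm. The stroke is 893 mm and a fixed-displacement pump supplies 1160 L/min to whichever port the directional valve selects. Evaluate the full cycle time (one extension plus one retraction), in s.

t ≈ 4.55 s

Cap-side area A_cap = π/4 × (289 mm)² = 65600 mm^2
Rod-side annular area A_ann = π/4 × (289² − 204²) = 32910 mm^2
t_ext = A_cap·L/Q = 3.030 s
t_ret = A_ann·L/Q = 1.520 s
t_cycle = t_ext + t_ret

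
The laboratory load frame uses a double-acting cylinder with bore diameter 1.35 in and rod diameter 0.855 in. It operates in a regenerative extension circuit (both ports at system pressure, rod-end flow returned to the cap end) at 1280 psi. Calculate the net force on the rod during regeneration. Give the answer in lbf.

F ≈ 735 lbf

With equal pressure on both faces, forces on the annular region cancel; the net push is pressure × rod cross-section.
Rod cross-section A_rod = π/4 × (0.855 in)² = 0.5741 in^2
F = P × A_rod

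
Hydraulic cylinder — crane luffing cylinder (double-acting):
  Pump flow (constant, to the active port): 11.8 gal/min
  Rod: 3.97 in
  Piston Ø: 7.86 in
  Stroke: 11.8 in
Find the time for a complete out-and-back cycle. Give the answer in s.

Cap-side area A_cap = π/4 × (7.86 in)² = 48.52 in^2
Rod-side annular area A_ann = π/4 × (7.86² − 3.97²) = 36.14 in^2
t_ext = A_cap·L/Q = 12.60 s
t_ret = A_ann·L/Q = 9.388 s
t_cycle = t_ext + t_ret

t ≈ 22.0 s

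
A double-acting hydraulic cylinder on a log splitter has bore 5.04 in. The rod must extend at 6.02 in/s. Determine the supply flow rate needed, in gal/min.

Cap-side area A_cap = π/4 × (5.04 in)² = 19.95 in^2
Q = A × v

Q ≈ 31.2 gal/min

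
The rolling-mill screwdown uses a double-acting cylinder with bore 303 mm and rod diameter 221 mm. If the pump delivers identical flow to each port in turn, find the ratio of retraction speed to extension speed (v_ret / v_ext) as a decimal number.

Cap-side area A_cap = π/4 × (303 mm)² = 72110 mm^2
Rod-side annular area A_ann = π/4 × (303² − 221²) = 33750 mm^2
For equal Q, v ∝ 1/A, so v_ret/v_ext = A_cap/A_ann.

v_ret/v_ext ≈ 2.14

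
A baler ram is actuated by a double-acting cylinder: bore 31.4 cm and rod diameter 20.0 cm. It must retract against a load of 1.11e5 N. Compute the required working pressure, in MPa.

Rod-side annular area A_ann = π/4 × (31.4² − 20.0²) = 460.2 cm^2
Retraction: pressure acts on the annular area.
P = F / A = 1.11e5 N / A

P ≈ 2.41 MPa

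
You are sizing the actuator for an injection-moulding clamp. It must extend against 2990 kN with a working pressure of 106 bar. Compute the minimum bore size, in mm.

Extension force acts on the full piston face: F = P × (π/4)D².
D = √(4F / (πP)) = √(4 × 2990 kN / (π × 106 bar))

D ≈ 599 mm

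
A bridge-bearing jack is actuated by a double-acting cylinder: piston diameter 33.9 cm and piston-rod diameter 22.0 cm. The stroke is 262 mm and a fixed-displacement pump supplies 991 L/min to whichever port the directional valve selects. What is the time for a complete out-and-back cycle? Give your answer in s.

Cap-side area A_cap = π/4 × (33.9 cm)² = 902.6 cm^2
Rod-side annular area A_ann = π/4 × (33.9² − 22.0²) = 522.5 cm^2
t_ext = A_cap·L/Q = 1.432 s
t_ret = A_ann·L/Q = 0.8288 s
t_cycle = t_ext + t_ret

t ≈ 2.26 s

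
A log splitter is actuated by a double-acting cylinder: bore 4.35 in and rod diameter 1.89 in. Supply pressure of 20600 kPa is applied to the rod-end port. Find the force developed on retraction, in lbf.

F ≈ 36000 lbf

Rod-side annular area A_ann = π/4 × (4.35² − 1.89²) = 12.06 in^2
On retraction the pressure acts on the annular area (bore minus rod).
F = P × A_ann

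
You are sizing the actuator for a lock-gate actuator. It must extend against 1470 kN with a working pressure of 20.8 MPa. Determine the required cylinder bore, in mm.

D ≈ 300 mm

Extension force acts on the full piston face: F = P × (π/4)D².
D = √(4F / (πP)) = √(4 × 1470 kN / (π × 20.8 MPa))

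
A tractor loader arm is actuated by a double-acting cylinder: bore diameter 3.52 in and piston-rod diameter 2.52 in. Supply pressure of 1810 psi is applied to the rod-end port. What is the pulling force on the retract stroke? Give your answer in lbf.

Rod-side annular area A_ann = π/4 × (3.52² − 2.52²) = 4.744 in^2
On retraction the pressure acts on the annular area (bore minus rod).
F = P × A_ann

F ≈ 8590 lbf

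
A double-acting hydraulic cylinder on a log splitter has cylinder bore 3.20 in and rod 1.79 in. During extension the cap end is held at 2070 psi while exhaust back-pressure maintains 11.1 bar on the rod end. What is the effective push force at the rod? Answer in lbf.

F ≈ 15800 lbf

Cap-side area A_cap = π/4 × (3.20 in)² = 8.042 in^2
Rod-side annular area A_ann = π/4 × (3.20² − 1.79²) = 5.526 in^2
Net thrust = P_cap·A_cap − P_rod·A_ann = 16650 lbf − 889.6 lbf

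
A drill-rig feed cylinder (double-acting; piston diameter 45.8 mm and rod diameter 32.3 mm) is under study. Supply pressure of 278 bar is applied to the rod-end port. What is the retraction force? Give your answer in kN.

Rod-side annular area A_ann = π/4 × (45.8² − 32.3²) = 828.1 mm^2
On retraction the pressure acts on the annular area (bore minus rod).
F = P × A_ann

F ≈ 23.0 kN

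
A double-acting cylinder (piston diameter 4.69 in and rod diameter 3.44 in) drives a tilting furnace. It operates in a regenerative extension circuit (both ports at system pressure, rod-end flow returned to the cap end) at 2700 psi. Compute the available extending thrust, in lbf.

With equal pressure on both faces, forces on the annular region cancel; the net push is pressure × rod cross-section.
Rod cross-section A_rod = π/4 × (3.44 in)² = 9.294 in^2
F = P × A_rod

F ≈ 25100 lbf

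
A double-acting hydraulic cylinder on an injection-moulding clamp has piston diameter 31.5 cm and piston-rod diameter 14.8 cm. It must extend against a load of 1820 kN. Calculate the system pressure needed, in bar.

Cap-side area A_cap = π/4 × (31.5 cm)² = 779.3 cm^2
P = F / A = 1820 kN / A

P ≈ 234 bar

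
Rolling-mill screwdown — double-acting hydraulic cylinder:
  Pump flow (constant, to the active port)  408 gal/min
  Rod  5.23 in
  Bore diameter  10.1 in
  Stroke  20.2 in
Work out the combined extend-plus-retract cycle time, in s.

Cap-side area A_cap = π/4 × (10.1 in)² = 80.12 in^2
Rod-side annular area A_ann = π/4 × (10.1² − 5.23²) = 58.64 in^2
t_ext = A_cap·L/Q = 1.030 s
t_ret = A_ann·L/Q = 0.7540 s
t_cycle = t_ext + t_ret

t ≈ 1.78 s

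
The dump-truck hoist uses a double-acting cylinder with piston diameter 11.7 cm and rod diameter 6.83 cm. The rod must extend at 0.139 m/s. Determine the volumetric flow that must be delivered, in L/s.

Q ≈ 1.49 L/s

Cap-side area A_cap = π/4 × (11.7 cm)² = 107.5 cm^2
Q = A × v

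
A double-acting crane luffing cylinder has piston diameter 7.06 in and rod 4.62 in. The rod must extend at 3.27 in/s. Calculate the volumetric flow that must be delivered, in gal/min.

Q ≈ 33.2 gal/min

Cap-side area A_cap = π/4 × (7.06 in)² = 39.15 in^2
Q = A × v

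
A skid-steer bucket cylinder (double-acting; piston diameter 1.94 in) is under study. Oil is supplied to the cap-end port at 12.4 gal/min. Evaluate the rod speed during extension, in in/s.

v ≈ 16.2 in/s

Cap-side area A_cap = π/4 × (1.94 in)² = 2.956 in^2
v = Q / A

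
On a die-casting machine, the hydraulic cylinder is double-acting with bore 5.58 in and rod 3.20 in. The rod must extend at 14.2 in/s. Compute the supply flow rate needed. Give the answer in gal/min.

Q ≈ 90.2 gal/min

Cap-side area A_cap = π/4 × (5.58 in)² = 24.45 in^2
Q = A × v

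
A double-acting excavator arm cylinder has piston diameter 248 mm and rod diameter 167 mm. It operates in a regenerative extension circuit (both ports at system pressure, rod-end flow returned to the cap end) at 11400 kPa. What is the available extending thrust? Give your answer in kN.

F ≈ 250 kN

With equal pressure on both faces, forces on the annular region cancel; the net push is pressure × rod cross-section.
Rod cross-section A_rod = π/4 × (167 mm)² = 21900 mm^2
F = P × A_rod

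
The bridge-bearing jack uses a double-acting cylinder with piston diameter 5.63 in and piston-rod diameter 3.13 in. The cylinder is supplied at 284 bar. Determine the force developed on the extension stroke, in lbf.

Cap-side area A_cap = π/4 × (5.63 in)² = 24.89 in^2
F = P × A_cap = 284 bar × A_cap

F ≈ 1.03e5 lbf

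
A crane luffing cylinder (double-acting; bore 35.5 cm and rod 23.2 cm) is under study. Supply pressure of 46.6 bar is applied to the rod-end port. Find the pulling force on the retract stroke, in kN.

Rod-side annular area A_ann = π/4 × (35.5² − 23.2²) = 567.1 cm^2
On retraction the pressure acts on the annular area (bore minus rod).
F = P × A_ann

F ≈ 264 kN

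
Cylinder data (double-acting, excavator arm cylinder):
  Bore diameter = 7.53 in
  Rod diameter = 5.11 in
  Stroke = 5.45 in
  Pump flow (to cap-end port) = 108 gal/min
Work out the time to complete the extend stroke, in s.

Cap-side area A_cap = π/4 × (7.53 in)² = 44.53 in^2
Swept volume V = A × L; t = V / Q = A·L / Q

t ≈ 0.584 s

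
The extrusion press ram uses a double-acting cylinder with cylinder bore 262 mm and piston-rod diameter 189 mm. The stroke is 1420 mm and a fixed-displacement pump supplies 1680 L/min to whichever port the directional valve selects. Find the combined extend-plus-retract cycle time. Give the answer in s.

t ≈ 4.05 s

Cap-side area A_cap = π/4 × (262 mm)² = 53910 mm^2
Rod-side annular area A_ann = π/4 × (262² − 189²) = 25860 mm^2
t_ext = A_cap·L/Q = 2.734 s
t_ret = A_ann·L/Q = 1.311 s
t_cycle = t_ext + t_ret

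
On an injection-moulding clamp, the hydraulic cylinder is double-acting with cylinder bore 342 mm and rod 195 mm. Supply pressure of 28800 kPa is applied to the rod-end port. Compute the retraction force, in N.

Rod-side annular area A_ann = π/4 × (342² − 195²) = 62000 mm^2
On retraction the pressure acts on the annular area (bore minus rod).
F = P × A_ann

F ≈ 1.79e6 N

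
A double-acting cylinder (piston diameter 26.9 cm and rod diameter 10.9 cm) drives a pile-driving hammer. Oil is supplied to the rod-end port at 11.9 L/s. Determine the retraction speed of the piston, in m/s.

Rod-side annular area A_ann = π/4 × (26.9² − 10.9²) = 475.0 cm^2
Flow into the rod-end port fills the annular volume.
v = Q / A

v ≈ 0.251 m/s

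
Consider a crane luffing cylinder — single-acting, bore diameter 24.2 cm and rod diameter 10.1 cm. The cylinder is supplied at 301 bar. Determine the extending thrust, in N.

Cap-side area A_cap = π/4 × (24.2 cm)² = 460.0 cm^2
F = P × A_cap = 301 bar × A_cap

F ≈ 1.38e6 N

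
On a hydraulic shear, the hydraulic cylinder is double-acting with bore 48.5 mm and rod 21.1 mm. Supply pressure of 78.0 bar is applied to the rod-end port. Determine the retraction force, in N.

Rod-side annular area A_ann = π/4 × (48.5² − 21.1²) = 1498 mm^2
On retraction the pressure acts on the annular area (bore minus rod).
F = P × A_ann

F ≈ 11700 N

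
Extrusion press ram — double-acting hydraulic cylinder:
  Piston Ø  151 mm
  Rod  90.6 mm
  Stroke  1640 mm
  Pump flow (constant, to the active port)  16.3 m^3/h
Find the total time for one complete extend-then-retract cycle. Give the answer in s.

Cap-side area A_cap = π/4 × (151 mm)² = 17910 mm^2
Rod-side annular area A_ann = π/4 × (151² − 90.6²) = 11460 mm^2
t_ext = A_cap·L/Q = 6.486 s
t_ret = A_ann·L/Q = 4.151 s
t_cycle = t_ext + t_ret

t ≈ 10.6 s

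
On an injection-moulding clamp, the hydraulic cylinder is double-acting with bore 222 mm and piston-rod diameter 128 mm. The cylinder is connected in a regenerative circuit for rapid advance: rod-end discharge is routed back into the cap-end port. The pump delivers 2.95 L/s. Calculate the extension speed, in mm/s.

v ≈ 229 mm/s

In regeneration the rod-end outflow joins the pump flow into the cap end, so the net volume the pump must supply per unit advance equals the rod cross-section area.
Rod cross-section A_rod = π/4 × (128 mm)² = 12870 mm^2
v = Q_pump / A_rod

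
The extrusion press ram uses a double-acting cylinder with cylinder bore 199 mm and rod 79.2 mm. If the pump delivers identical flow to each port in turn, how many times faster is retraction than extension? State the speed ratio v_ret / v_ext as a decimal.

Cap-side area A_cap = π/4 × (199 mm)² = 31100 mm^2
Rod-side annular area A_ann = π/4 × (199² − 79.2²) = 26180 mm^2
For equal Q, v ∝ 1/A, so v_ret/v_ext = A_cap/A_ann.

v_ret/v_ext ≈ 1.19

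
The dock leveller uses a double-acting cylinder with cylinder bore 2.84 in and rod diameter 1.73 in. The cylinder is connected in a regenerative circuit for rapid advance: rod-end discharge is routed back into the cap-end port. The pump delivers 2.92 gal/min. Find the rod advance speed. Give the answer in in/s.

v ≈ 4.78 in/s

In regeneration the rod-end outflow joins the pump flow into the cap end, so the net volume the pump must supply per unit advance equals the rod cross-section area.
Rod cross-section A_rod = π/4 × (1.73 in)² = 2.351 in^2
v = Q_pump / A_rod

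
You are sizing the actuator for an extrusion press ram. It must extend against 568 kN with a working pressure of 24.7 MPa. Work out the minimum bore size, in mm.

Extension force acts on the full piston face: F = P × (π/4)D².
D = √(4F / (πP)) = √(4 × 568 kN / (π × 24.7 MPa))

D ≈ 171 mm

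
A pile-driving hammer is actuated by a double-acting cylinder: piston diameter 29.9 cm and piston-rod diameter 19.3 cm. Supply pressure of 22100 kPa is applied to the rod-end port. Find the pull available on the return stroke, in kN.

F ≈ 905 kN

Rod-side annular area A_ann = π/4 × (29.9² − 19.3²) = 409.6 cm^2
On retraction the pressure acts on the annular area (bore minus rod).
F = P × A_ann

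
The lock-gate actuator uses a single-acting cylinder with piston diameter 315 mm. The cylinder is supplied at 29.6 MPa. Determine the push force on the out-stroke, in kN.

F ≈ 2310 kN

Cap-side area A_cap = π/4 × (315 mm)² = 77930 mm^2
F = P × A_cap = 29.6 MPa × A_cap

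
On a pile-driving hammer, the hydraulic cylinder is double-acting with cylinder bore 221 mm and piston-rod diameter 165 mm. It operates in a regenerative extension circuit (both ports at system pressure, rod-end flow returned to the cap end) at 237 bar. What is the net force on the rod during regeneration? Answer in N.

F ≈ 5.07e5 N

With equal pressure on both faces, forces on the annular region cancel; the net push is pressure × rod cross-section.
Rod cross-section A_rod = π/4 × (165 mm)² = 21380 mm^2
F = P × A_rod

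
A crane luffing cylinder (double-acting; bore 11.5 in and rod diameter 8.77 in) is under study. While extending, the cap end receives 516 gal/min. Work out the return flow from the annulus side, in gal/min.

Q_out ≈ 216 gal/min

Cap-side area A_cap = π/4 × (11.5 in)² = 103.9 in^2
Rod-side annular area A_ann = π/4 × (11.5² − 8.77²) = 43.46 in^2
Piston speed v = Q_in/A_cap; rod-end outflow Q_out = v × A_ann = Q_in × A_ann/A_cap.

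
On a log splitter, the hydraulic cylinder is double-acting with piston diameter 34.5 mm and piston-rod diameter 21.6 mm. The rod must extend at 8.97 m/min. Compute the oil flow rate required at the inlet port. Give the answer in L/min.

Q ≈ 8.39 L/min

Cap-side area A_cap = π/4 × (34.5 mm)² = 934.8 mm^2
Q = A × v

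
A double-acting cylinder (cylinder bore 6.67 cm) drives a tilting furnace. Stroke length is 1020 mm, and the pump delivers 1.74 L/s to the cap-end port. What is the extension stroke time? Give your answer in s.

Cap-side area A_cap = π/4 × (6.67 cm)² = 34.94 cm^2
Swept volume V = A × L; t = V / Q = A·L / Q

t ≈ 2.05 s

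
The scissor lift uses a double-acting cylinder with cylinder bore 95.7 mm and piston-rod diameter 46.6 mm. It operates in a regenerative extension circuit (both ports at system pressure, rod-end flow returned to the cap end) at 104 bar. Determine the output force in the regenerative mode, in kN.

With equal pressure on both faces, forces on the annular region cancel; the net push is pressure × rod cross-section.
Rod cross-section A_rod = π/4 × (46.6 mm)² = 1706 mm^2
F = P × A_rod

F ≈ 17.7 kN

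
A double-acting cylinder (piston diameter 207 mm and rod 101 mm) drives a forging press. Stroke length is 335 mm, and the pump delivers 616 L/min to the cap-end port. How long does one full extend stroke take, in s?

Cap-side area A_cap = π/4 × (207 mm)² = 33650 mm^2
Swept volume V = A × L; t = V / Q = A·L / Q

t ≈ 1.10 s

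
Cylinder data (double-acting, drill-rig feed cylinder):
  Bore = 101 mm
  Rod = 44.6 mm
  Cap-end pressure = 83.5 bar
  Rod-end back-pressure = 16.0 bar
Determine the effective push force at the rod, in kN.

F ≈ 56.6 kN

Cap-side area A_cap = π/4 × (101 mm)² = 8012 mm^2
Rod-side annular area A_ann = π/4 × (101² − 44.6²) = 6450 mm^2
Net thrust = P_cap·A_cap − P_rod·A_ann = 66.90 kN − 10.32 kN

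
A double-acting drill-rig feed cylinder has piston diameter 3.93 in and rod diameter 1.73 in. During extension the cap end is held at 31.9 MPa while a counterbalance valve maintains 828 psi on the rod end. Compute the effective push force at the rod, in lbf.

Cap-side area A_cap = π/4 × (3.93 in)² = 12.13 in^2
Rod-side annular area A_ann = π/4 × (3.93² − 1.73²) = 9.780 in^2
Net thrust = P_cap·A_cap − P_rod·A_ann = 56120 lbf − 8098 lbf

F ≈ 48000 lbf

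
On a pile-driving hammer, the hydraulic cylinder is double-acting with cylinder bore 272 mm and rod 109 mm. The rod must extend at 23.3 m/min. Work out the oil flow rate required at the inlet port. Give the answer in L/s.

Cap-side area A_cap = π/4 × (272 mm)² = 58110 mm^2
Q = A × v

Q ≈ 22.6 L/s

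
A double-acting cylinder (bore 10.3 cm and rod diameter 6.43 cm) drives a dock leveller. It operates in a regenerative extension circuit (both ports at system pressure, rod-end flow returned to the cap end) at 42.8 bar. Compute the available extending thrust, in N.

With equal pressure on both faces, forces on the annular region cancel; the net push is pressure × rod cross-section.
Rod cross-section A_rod = π/4 × (6.43 cm)² = 32.47 cm^2
F = P × A_rod

F ≈ 13900 N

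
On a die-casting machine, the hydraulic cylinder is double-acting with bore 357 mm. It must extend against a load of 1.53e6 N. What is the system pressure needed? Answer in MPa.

Cap-side area A_cap = π/4 × (357 mm)² = 1.001e5 mm^2
P = F / A = 1.53e6 N / A

P ≈ 15.3 MPa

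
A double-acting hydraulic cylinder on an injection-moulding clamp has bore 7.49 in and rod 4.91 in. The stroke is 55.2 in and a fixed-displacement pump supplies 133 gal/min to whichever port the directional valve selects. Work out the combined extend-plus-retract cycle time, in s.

Cap-side area A_cap = π/4 × (7.49 in)² = 44.06 in^2
Rod-side annular area A_ann = π/4 × (7.49² − 4.91²) = 25.13 in^2
t_ext = A_cap·L/Q = 4.750 s
t_ret = A_ann·L/Q = 2.709 s
t_cycle = t_ext + t_ret

t ≈ 7.46 s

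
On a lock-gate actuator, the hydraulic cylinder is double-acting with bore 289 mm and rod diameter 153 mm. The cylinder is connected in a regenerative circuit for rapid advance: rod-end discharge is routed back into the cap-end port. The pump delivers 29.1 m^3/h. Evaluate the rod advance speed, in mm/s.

In regeneration the rod-end outflow joins the pump flow into the cap end, so the net volume the pump must supply per unit advance equals the rod cross-section area.
Rod cross-section A_rod = π/4 × (153 mm)² = 18390 mm^2
v = Q_pump / A_rod

v ≈ 440 mm/s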